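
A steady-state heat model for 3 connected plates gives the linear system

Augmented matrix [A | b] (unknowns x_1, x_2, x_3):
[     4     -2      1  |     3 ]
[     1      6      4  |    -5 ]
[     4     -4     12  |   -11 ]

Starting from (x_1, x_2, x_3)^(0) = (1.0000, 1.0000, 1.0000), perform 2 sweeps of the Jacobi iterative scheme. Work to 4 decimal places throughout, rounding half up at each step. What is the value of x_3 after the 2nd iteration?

-1.8056

Iteration 1:
  x_1 = (3 - (-2)·1.0000 - (1)·1.0000) / (4) = 1.0000
  x_2 = (-5 - (1)·1.0000 - (4)·1.0000) / (6) = -1.6667
  x_3 = (-11 - (4)·1.0000 - (-4)·1.0000) / (12) = -0.9167
Iteration 2:
  x_1 = (3 - (-2)·-1.6667 - (1)·-0.9167) / (4) = 0.1458
  x_2 = (-5 - (1)·1.0000 - (4)·-0.9167) / (6) = -0.3889
  x_3 = (-11 - (4)·1.0000 - (-4)·-1.6667) / (12) = -1.8056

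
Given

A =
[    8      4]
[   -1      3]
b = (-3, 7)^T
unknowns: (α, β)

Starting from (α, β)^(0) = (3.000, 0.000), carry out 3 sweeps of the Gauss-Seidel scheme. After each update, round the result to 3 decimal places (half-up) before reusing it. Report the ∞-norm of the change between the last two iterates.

0.184

Iteration 1:
  α = (-3 - (4)·0.000) / (8) = -0.375
  β = (7 - (-1)·-0.375) / (3) = 2.208
Iteration 2:
  α = (-3 - (4)·2.208) / (8) = -1.479
  β = (7 - (-1)·-1.479) / (3) = 1.840
Iteration 3:
  α = (-3 - (4)·1.840) / (8) = -1.295
  β = (7 - (-1)·-1.295) / (3) = 1.902
Change: (0.184, 0.062) → max |·| = 0.184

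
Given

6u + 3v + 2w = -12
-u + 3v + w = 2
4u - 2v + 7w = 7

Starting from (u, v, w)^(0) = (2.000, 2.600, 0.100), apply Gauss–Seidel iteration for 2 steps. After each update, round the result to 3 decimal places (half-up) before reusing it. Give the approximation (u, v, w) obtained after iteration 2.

(-2.684, -1.151, 2.205)

Iteration 1:
  u = (-12 - (3)·2.600 - (2)·0.100) / (6) = -3.333
  v = (2 - (-1)·-3.333 - (1)·0.100) / (3) = -0.478
  w = (7 - (4)·-3.333 - (-2)·-0.478) / (7) = 2.768
Iteration 2:
  u = (-12 - (3)·-0.478 - (2)·2.768) / (6) = -2.684
  v = (2 - (-1)·-2.684 - (1)·2.768) / (3) = -1.151
  w = (7 - (4)·-2.684 - (-2)·-1.151) / (7) = 2.205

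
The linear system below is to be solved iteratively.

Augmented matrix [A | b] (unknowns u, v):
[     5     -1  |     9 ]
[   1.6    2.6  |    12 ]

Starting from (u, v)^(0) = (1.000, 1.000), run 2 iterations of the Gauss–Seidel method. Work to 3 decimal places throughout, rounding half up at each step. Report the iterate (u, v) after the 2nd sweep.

Iteration 1:
  u = (9 - (-1)·1.000) / (5) = 2.000
  v = (12 - (1.6)·2.000) / (2.6) = 3.385
Iteration 2:
  u = (9 - (-1)·3.385) / (5) = 2.477
  v = (12 - (1.6)·2.477) / (2.6) = 3.091

(2.477, 3.091)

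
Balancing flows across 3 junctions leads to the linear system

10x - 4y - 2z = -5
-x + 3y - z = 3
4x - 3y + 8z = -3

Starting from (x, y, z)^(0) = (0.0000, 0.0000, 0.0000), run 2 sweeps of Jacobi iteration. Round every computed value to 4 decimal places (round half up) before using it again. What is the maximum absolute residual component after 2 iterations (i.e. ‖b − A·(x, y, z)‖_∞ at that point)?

2.1751

Iteration 1:
  x = (-5 - (-4)·0.0000 - (-2)·0.0000) / (10) = -0.5000
  y = (3 - (-1)·0.0000 - (-1)·0.0000) / (3) = 1.0000
  z = (-3 - (4)·0.0000 - (-3)·0.0000) / (8) = -0.3750
Iteration 2:
  x = (-5 - (-4)·1.0000 - (-2)·-0.3750) / (10) = -0.1750
  y = (3 - (-1)·-0.5000 - (-1)·-0.3750) / (3) = 0.7083
  z = (-3 - (4)·-0.5000 - (-3)·1.0000) / (8) = 0.2500
Residual b − A·x = (0.0832, 0.9501, -2.1751); ∞-norm = 2.1751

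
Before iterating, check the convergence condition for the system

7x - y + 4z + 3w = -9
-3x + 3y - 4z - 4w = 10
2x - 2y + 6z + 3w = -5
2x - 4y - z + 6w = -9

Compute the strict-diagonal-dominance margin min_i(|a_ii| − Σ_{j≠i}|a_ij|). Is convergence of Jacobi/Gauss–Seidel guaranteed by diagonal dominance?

-8

row 1: |7| − (1+4+3) = -1
row 2: |3| − (3+4+4) = -8
row 3: |6| − (2+2+3) = -1
row 4: |6| − (2+4+1) = -1
minimum over rows = -8 → not strictly diagonally dominant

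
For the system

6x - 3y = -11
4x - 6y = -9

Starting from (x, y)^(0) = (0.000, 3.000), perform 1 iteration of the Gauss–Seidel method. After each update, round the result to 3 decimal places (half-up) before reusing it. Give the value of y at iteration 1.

1.278

Iteration 1:
  x = (-11 - (-3)·3.000) / (6) = -0.333
  y = (-9 - (4)·-0.333) / (-6) = 1.278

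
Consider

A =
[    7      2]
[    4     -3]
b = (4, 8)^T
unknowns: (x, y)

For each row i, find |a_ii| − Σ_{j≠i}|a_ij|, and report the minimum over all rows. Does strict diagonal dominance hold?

row 1: |7| − (2) = 5
row 2: |-3| − (4) = -1
minimum over rows = -1 → not strictly diagonally dominant

-1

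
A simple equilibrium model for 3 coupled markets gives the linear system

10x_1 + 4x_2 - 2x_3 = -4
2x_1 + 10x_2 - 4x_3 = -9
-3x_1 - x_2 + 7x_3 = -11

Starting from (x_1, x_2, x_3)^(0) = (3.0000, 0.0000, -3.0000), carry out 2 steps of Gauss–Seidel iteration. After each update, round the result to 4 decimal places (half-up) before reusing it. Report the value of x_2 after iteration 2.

Iteration 1:
  x_1 = (-4 - (4)·0.0000 - (-2)·-3.0000) / (10) = -1.0000
  x_2 = (-9 - (2)·-1.0000 - (-4)·-3.0000) / (10) = -1.9000
  x_3 = (-11 - (-3)·-1.0000 - (-1)·-1.9000) / (7) = -2.2714
Iteration 2:
  x_1 = (-4 - (4)·-1.9000 - (-2)·-2.2714) / (10) = -0.0943
  x_2 = (-9 - (2)·-0.0943 - (-4)·-2.2714) / (10) = -1.7897
  x_3 = (-11 - (-3)·-0.0943 - (-1)·-1.7897) / (7) = -1.8675

-1.7897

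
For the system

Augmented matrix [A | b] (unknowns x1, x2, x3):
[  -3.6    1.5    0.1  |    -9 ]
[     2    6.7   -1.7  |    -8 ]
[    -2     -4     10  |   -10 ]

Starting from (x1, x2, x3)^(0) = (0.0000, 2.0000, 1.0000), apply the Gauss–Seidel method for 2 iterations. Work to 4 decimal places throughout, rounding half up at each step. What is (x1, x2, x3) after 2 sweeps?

(1.6595, -1.9698, -1.4560)

Iteration 1:
  x1 = (-9 - (1.5)·2.0000 - (0.1)·1.0000) / (-3.6) = 3.3611
  x2 = (-8 - (2)·3.3611 - (-1.7)·1.0000) / (6.7) = -1.9436
  x3 = (-10 - (-2)·3.3611 - (-4)·-1.9436) / (10) = -1.1052
Iteration 2:
  x1 = (-9 - (1.5)·-1.9436 - (0.1)·-1.1052) / (-3.6) = 1.6595
  x2 = (-8 - (2)·1.6595 - (-1.7)·-1.1052) / (6.7) = -1.9698
  x3 = (-10 - (-2)·1.6595 - (-4)·-1.9698) / (10) = -1.4560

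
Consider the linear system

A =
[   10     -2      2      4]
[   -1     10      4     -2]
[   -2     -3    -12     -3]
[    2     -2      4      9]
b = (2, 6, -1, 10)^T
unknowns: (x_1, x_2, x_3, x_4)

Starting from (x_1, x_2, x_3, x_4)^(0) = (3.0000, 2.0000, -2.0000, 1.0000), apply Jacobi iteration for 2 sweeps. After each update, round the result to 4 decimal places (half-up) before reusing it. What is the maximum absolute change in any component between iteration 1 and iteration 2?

0.4978

Iteration 1:
  x_1 = (2 - (-2)·2.0000 - (2)·-2.0000 - (4)·1.0000) / (10) = 0.6000
  x_2 = (6 - (-1)·3.0000 - (4)·-2.0000 - (-2)·1.0000) / (10) = 1.9000
  x_3 = (-1 - (-2)·3.0000 - (-3)·2.0000 - (-3)·1.0000) / (-12) = -1.1667
  x_4 = (10 - (2)·3.0000 - (-2)·2.0000 - (4)·-2.0000) / (9) = 1.7778
Iteration 2:
  x_1 = (2 - (-2)·1.9000 - (2)·-1.1667 - (4)·1.7778) / (10) = 0.1022
  x_2 = (6 - (-1)·0.6000 - (4)·-1.1667 - (-2)·1.7778) / (10) = 1.4822
  x_3 = (-1 - (-2)·0.6000 - (-3)·1.9000 - (-3)·1.7778) / (-12) = -0.9361
  x_4 = (10 - (2)·0.6000 - (-2)·1.9000 - (4)·-1.1667) / (9) = 1.9185
Change: (-0.4978, -0.4178, 0.2306, 0.1407) → max |·| = 0.4978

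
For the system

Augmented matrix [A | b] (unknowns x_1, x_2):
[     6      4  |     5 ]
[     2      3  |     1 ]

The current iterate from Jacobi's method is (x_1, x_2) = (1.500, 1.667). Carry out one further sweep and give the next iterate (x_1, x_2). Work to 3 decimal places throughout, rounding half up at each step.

One sweep:
  x_1 = (5 - (4)·1.667) / (6) = -0.278
  x_2 = (1 - (2)·1.500) / (3) = -0.667

(-0.278, -0.667)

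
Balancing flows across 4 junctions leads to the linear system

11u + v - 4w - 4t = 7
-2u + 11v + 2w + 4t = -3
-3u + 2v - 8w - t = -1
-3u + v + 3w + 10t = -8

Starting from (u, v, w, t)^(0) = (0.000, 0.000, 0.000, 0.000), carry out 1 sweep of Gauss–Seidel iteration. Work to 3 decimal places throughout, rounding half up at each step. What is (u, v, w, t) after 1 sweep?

Iteration 1:
  u = (7 - (1)·0.000 - (-4)·0.000 - (-4)·0.000) / (11) = 0.636
  v = (-3 - (-2)·0.636 - (2)·0.000 - (4)·0.000) / (11) = -0.157
  w = (-1 - (-3)·0.636 - (2)·-0.157 - (-1)·0.000) / (-8) = -0.153
  t = (-8 - (-3)·0.636 - (1)·-0.157 - (3)·-0.153) / (10) = -0.548

(0.636, -0.157, -0.153, -0.548)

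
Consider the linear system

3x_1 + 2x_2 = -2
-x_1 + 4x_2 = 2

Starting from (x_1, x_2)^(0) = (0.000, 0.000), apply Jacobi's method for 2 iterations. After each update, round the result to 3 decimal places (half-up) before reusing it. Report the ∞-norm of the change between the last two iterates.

Iteration 1:
  x_1 = (-2 - (2)·0.000) / (3) = -0.667
  x_2 = (2 - (-1)·0.000) / (4) = 0.500
Iteration 2:
  x_1 = (-2 - (2)·0.500) / (3) = -1.000
  x_2 = (2 - (-1)·-0.667) / (4) = 0.333
Change: (-0.333, -0.167) → max |·| = 0.333

0.333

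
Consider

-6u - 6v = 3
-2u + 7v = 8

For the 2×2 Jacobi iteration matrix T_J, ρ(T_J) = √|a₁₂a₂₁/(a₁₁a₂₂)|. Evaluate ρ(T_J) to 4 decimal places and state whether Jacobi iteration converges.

a₁₂a₂₁/(a₁₁a₂₂) = (-6)·(-2) / ((-6)·(7)) = -0.285714
ρ = √|-0.285714| = √0.285714 = 0.5345
ρ < 1, so Jacobi converges

0.5345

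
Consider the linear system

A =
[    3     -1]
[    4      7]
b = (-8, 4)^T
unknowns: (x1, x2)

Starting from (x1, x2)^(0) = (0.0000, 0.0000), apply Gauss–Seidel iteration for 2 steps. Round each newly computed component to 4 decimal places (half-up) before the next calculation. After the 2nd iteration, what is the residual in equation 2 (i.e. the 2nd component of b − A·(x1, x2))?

0.0001

Iteration 1:
  x1 = (-8 - (-1)·0.0000) / (3) = -2.6667
  x2 = (4 - (4)·-2.6667) / (7) = 2.0953
Iteration 2:
  x1 = (-8 - (-1)·2.0953) / (3) = -1.9682
  x2 = (4 - (4)·-1.9682) / (7) = 1.6961
Residual b − A·x = (-0.3993, 0.0001)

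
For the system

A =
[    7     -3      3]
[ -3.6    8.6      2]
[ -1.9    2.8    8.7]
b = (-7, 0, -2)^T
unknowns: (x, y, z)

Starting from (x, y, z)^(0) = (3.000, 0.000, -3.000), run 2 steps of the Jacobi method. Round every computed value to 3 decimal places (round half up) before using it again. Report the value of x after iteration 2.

-0.345

Iteration 1:
  x = (-7 - (-3)·0.000 - (3)·-3.000) / (7) = 0.286
  y = (0 - (-3.6)·3.000 - (2)·-3.000) / (8.6) = 1.953
  z = (-2 - (-1.9)·3.000 - (2.8)·0.000) / (8.7) = 0.425
Iteration 2:
  x = (-7 - (-3)·1.953 - (3)·0.425) / (7) = -0.345
  y = (0 - (-3.6)·0.286 - (2)·0.425) / (8.6) = 0.021
  z = (-2 - (-1.9)·0.286 - (2.8)·1.953) / (8.7) = -0.796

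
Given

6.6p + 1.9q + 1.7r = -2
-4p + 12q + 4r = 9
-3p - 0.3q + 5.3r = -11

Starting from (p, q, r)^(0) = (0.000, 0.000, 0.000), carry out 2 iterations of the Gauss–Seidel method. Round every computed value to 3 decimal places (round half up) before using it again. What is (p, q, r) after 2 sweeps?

Iteration 1:
  p = (-2 - (1.9)·0.000 - (1.7)·0.000) / (6.6) = -0.303
  q = (9 - (-4)·-0.303 - (4)·0.000) / (12) = 0.649
  r = (-11 - (-3)·-0.303 - (-0.3)·0.649) / (5.3) = -2.210
Iteration 2:
  p = (-2 - (1.9)·0.649 - (1.7)·-2.210) / (6.6) = 0.079
  q = (9 - (-4)·0.079 - (4)·-2.210) / (12) = 1.513
  r = (-11 - (-3)·0.079 - (-0.3)·1.513) / (5.3) = -1.945

(0.079, 1.513, -1.945)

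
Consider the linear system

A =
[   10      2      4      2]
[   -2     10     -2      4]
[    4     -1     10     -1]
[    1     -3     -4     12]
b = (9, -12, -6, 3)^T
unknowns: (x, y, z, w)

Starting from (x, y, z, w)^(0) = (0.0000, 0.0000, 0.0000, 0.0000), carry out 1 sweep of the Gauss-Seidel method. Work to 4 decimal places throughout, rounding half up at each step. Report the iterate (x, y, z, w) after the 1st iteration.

(0.9000, -1.0200, -1.0620, -0.4340)

Iteration 1:
  x = (9 - (2)·0.0000 - (4)·0.0000 - (2)·0.0000) / (10) = 0.9000
  y = (-12 - (-2)·0.9000 - (-2)·0.0000 - (4)·0.0000) / (10) = -1.0200
  z = (-6 - (4)·0.9000 - (-1)·-1.0200 - (-1)·0.0000) / (10) = -1.0620
  w = (3 - (1)·0.9000 - (-3)·-1.0200 - (-4)·-1.0620) / (12) = -0.4340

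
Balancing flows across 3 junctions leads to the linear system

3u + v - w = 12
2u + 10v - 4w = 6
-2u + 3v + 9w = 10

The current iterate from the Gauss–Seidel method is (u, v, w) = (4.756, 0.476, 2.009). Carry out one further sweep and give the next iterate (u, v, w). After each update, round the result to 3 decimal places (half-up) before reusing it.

One sweep:
  u = (12 - (1)·0.476 - (-1)·2.009) / (3) = 4.511
  v = (6 - (2)·4.511 - (-4)·2.009) / (10) = 0.501
  w = (10 - (-2)·4.511 - (3)·0.501) / (9) = 1.947

(4.511, 0.501, 1.947)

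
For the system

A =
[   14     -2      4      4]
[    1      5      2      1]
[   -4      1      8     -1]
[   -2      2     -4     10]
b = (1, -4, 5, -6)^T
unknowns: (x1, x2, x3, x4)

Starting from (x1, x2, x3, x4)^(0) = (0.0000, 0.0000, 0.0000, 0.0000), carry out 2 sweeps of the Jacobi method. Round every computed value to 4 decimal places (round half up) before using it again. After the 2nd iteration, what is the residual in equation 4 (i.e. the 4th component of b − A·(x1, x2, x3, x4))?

0.2884

Iteration 1:
  x1 = (1 - (-2)·0.0000 - (4)·0.0000 - (4)·0.0000) / (14) = 0.0714
  x2 = (-4 - (1)·0.0000 - (2)·0.0000 - (1)·0.0000) / (5) = -0.8000
  x3 = (5 - (-4)·0.0000 - (1)·0.0000 - (-1)·0.0000) / (8) = 0.6250
  x4 = (-6 - (-2)·0.0000 - (2)·0.0000 - (-4)·0.0000) / (10) = -0.6000
Iteration 2:
  x1 = (1 - (-2)·-0.8000 - (4)·0.6250 - (4)·-0.6000) / (14) = -0.0500
  x2 = (-4 - (1)·0.0714 - (2)·0.6250 - (1)·-0.6000) / (5) = -0.9443
  x3 = (5 - (-4)·0.0714 - (1)·-0.8000 - (-1)·-0.6000) / (8) = 0.6857
  x4 = (-6 - (-2)·0.0714 - (2)·-0.8000 - (-4)·0.6250) / (10) = -0.1757
Residual b − A·x = (-2.2286, -0.4242, 0.0830, 0.2884)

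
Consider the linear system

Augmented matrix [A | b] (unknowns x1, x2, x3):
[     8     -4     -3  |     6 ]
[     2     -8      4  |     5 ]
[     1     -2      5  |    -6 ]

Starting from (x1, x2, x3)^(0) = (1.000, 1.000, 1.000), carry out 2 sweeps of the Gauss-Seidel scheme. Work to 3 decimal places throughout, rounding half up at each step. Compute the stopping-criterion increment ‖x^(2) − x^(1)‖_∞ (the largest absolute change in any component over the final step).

1.522

Iteration 1:
  x1 = (6 - (-4)·1.000 - (-3)·1.000) / (8) = 1.625
  x2 = (5 - (2)·1.625 - (4)·1.000) / (-8) = 0.281
  x3 = (-6 - (1)·1.625 - (-2)·0.281) / (5) = -1.413
Iteration 2:
  x1 = (6 - (-4)·0.281 - (-3)·-1.413) / (8) = 0.361
  x2 = (5 - (2)·0.361 - (4)·-1.413) / (-8) = -1.241
  x3 = (-6 - (1)·0.361 - (-2)·-1.241) / (5) = -1.769
Change: (-1.264, -1.522, -0.356) → max |·| = 1.522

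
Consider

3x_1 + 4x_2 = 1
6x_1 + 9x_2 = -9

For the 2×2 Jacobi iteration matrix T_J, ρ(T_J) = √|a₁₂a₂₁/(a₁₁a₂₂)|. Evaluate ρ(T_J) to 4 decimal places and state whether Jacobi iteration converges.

a₁₂a₂₁/(a₁₁a₂₂) = (4)·(6) / ((3)·(9)) = 0.888889
ρ = √|0.888889| = √0.888889 = 0.9428
ρ < 1, so Jacobi converges

0.9428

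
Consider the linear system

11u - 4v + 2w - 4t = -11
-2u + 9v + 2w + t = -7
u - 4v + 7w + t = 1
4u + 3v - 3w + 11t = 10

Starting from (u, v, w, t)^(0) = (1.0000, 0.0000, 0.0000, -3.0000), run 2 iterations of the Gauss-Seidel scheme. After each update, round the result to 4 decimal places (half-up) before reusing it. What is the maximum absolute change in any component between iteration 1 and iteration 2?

1.4286

Iteration 1:
  u = (-11 - (-4)·0.0000 - (2)·0.0000 - (-4)·-3.0000) / (11) = -2.0909
  v = (-7 - (-2)·-2.0909 - (2)·0.0000 - (1)·-3.0000) / (9) = -0.9091
  w = (1 - (1)·-2.0909 - (-4)·-0.9091 - (1)·-3.0000) / (7) = 0.3506
  t = (10 - (4)·-2.0909 - (3)·-0.9091 - (-3)·0.3506) / (11) = 2.0130
Iteration 2:
  u = (-11 - (-4)·-0.9091 - (2)·0.3506 - (-4)·2.0130) / (11) = -0.6623
  v = (-7 - (-2)·-0.6623 - (2)·0.3506 - (1)·2.0130) / (9) = -1.2265
  w = (1 - (1)·-0.6623 - (-4)·-1.2265 - (1)·2.0130) / (7) = -0.7510
  t = (10 - (4)·-0.6623 - (3)·-1.2265 - (-3)·-0.7510) / (11) = 1.2796
Change: (1.4286, -0.3174, -1.1016, -0.7334) → max |·| = 1.4286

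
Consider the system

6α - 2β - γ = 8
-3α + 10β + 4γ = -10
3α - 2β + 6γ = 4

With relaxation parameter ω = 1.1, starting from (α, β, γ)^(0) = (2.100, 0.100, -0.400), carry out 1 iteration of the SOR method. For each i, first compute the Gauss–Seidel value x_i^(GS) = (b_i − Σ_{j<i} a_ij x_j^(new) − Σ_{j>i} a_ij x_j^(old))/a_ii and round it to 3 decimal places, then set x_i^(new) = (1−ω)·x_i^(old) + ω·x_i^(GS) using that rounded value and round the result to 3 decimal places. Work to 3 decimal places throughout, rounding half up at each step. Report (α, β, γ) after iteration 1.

(1.220, -0.531, -0.092)

Iteration 1:
  α: GS value = (8 - (-2)·0.100 - (-1)·-0.400) / (6) = 1.300;  α ← (1−ω)·2.100 + ω·1.300 = 1.220
  β: GS value = (-10 - (-3)·1.220 - (4)·-0.400) / (10) = -0.474;  β ← (1−ω)·0.100 + ω·-0.474 = -0.531
  γ: GS value = (4 - (3)·1.220 - (-2)·-0.531) / (6) = -0.120;  γ ← (1−ω)·-0.400 + ω·-0.120 = -0.092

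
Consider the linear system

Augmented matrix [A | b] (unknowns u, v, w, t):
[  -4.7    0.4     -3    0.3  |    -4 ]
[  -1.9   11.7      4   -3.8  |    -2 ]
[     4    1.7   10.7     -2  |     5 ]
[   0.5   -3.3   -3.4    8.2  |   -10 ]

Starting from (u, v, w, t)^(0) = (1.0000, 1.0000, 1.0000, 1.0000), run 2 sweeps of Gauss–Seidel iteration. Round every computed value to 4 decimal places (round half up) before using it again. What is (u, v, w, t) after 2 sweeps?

(0.4274, -0.6335, 0.2082, -1.4142)

Iteration 1:
  u = (-4 - (0.4)·1.0000 - (-3)·1.0000 - (0.3)·1.0000) / (-4.7) = 0.3617
  v = (-2 - (-1.9)·0.3617 - (4)·1.0000 - (-3.8)·1.0000) / (11.7) = -0.1293
  w = (5 - (4)·0.3617 - (1.7)·-0.1293 - (-2)·1.0000) / (10.7) = 0.5395
  t = (-10 - (0.5)·0.3617 - (-3.3)·-0.1293 - (-3.4)·0.5395) / (8.2) = -1.0699
Iteration 2:
  u = (-4 - (0.4)·-0.1293 - (-3)·0.5395 - (0.3)·-1.0699) / (-4.7) = 0.4274
  v = (-2 - (-1.9)·0.4274 - (4)·0.5395 - (-3.8)·-1.0699) / (11.7) = -0.6335
  w = (5 - (4)·0.4274 - (1.7)·-0.6335 - (-2)·-1.0699) / (10.7) = 0.2082
  t = (-10 - (0.5)·0.4274 - (-3.3)·-0.6335 - (-3.4)·0.2082) / (8.2) = -1.4142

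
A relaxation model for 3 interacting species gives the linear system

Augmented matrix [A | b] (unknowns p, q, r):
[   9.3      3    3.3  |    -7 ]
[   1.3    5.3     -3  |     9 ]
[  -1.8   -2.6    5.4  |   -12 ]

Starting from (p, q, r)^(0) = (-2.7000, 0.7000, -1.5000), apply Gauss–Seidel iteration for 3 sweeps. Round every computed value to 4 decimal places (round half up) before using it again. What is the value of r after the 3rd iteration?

-2.0098

Iteration 1:
  p = (-7 - (3)·0.7000 - (3.3)·-1.5000) / (9.3) = -0.4462
  q = (9 - (1.3)·-0.4462 - (-3)·-1.5000) / (5.3) = 0.9585
  r = (-12 - (-1.8)·-0.4462 - (-2.6)·0.9585) / (5.4) = -1.9095
Iteration 2:
  p = (-7 - (3)·0.9585 - (3.3)·-1.9095) / (9.3) = -0.3843
  q = (9 - (1.3)·-0.3843 - (-3)·-1.9095) / (5.3) = 0.7115
  r = (-12 - (-1.8)·-0.3843 - (-2.6)·0.7115) / (5.4) = -2.0077
Iteration 3:
  p = (-7 - (3)·0.7115 - (3.3)·-2.0077) / (9.3) = -0.2698
  q = (9 - (1.3)·-0.2698 - (-3)·-2.0077) / (5.3) = 0.6279
  r = (-12 - (-1.8)·-0.2698 - (-2.6)·0.6279) / (5.4) = -2.0098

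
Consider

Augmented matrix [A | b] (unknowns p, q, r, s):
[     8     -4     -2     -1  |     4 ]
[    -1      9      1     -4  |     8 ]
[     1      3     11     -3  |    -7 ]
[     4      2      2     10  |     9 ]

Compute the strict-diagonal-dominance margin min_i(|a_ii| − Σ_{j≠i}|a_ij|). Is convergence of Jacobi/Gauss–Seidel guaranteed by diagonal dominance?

row 1: |8| − (4+2+1) = 1
row 2: |9| − (1+1+4) = 3
row 3: |11| − (1+3+3) = 4
row 4: |10| − (4+2+2) = 2
minimum over rows = 1 → strictly diagonally dominant (convergence guaranteed)

1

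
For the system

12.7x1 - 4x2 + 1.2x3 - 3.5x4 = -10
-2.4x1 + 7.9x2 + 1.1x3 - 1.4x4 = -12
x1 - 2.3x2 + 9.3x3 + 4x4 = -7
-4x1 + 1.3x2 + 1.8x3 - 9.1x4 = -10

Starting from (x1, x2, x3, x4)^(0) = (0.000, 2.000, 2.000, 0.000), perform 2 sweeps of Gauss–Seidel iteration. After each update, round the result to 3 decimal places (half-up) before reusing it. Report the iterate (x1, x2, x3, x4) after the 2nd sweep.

Iteration 1:
  x1 = (-10 - (-4)·2.000 - (1.2)·2.000 - (-3.5)·0.000) / (12.7) = -0.346
  x2 = (-12 - (-2.4)·-0.346 - (1.1)·2.000 - (-1.4)·0.000) / (7.9) = -1.903
  x3 = (-7 - (1)·-0.346 - (-2.3)·-1.903 - (4)·0.000) / (9.3) = -1.186
  x4 = (-10 - (-4)·-0.346 - (1.3)·-1.903 - (1.8)·-1.186) / (-9.1) = 0.745
Iteration 2:
  x1 = (-10 - (-4)·-1.903 - (1.2)·-1.186 - (-3.5)·0.745) / (12.7) = -1.069
  x2 = (-12 - (-2.4)·-1.069 - (1.1)·-1.186 - (-1.4)·0.745) / (7.9) = -1.547
  x3 = (-7 - (1)·-1.069 - (-2.3)·-1.547 - (4)·0.745) / (9.3) = -1.341
  x4 = (-10 - (-4)·-1.069 - (1.3)·-1.547 - (1.8)·-1.341) / (-9.1) = 1.083

(-1.069, -1.547, -1.341, 1.083)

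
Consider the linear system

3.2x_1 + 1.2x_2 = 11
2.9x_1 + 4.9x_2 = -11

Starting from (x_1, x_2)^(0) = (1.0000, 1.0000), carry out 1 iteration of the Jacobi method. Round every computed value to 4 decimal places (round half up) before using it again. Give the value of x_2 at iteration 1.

Iteration 1:
  x_1 = (11 - (1.2)·1.0000) / (3.2) = 3.0625
  x_2 = (-11 - (2.9)·1.0000) / (4.9) = -2.8367

-2.8367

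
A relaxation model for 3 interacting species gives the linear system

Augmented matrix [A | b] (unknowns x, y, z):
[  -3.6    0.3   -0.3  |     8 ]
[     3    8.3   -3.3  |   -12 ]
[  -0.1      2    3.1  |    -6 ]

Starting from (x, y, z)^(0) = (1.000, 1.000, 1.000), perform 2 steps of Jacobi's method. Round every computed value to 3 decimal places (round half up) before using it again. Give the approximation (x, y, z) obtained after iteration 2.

Iteration 1:
  x = (8 - (0.3)·1.000 - (-0.3)·1.000) / (-3.6) = -2.222
  y = (-12 - (3)·1.000 - (-3.3)·1.000) / (8.3) = -1.410
  z = (-6 - (-0.1)·1.000 - (2)·1.000) / (3.1) = -2.548
Iteration 2:
  x = (8 - (0.3)·-1.410 - (-0.3)·-2.548) / (-3.6) = -2.127
  y = (-12 - (3)·-2.222 - (-3.3)·-2.548) / (8.3) = -1.656
  z = (-6 - (-0.1)·-2.222 - (2)·-1.410) / (3.1) = -1.097

(-2.127, -1.656, -1.097)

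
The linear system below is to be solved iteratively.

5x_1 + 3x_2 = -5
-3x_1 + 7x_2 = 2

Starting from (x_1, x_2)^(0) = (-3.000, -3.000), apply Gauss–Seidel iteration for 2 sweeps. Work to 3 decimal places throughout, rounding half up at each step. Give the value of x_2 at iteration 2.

-0.304

Iteration 1:
  x_1 = (-5 - (3)·-3.000) / (5) = 0.800
  x_2 = (2 - (-3)·0.800) / (7) = 0.629
Iteration 2:
  x_1 = (-5 - (3)·0.629) / (5) = -1.377
  x_2 = (2 - (-3)·-1.377) / (7) = -0.304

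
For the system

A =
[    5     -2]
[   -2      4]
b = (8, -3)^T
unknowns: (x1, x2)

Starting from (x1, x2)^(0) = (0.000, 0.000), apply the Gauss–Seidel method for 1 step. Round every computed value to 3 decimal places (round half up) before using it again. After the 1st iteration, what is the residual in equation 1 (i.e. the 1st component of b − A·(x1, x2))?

Iteration 1:
  x1 = (8 - (-2)·0.000) / (5) = 1.600
  x2 = (-3 - (-2)·1.600) / (4) = 0.050
Residual b − A·x = (0.100, 0.000)

0.100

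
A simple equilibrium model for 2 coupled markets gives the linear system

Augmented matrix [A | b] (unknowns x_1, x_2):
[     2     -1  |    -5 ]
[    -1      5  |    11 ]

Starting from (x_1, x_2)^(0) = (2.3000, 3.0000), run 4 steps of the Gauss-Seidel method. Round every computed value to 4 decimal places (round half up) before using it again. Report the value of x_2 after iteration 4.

Iteration 1:
  x_1 = (-5 - (-1)·3.0000) / (2) = -1.0000
  x_2 = (11 - (-1)·-1.0000) / (5) = 2.0000
Iteration 2:
  x_1 = (-5 - (-1)·2.0000) / (2) = -1.5000
  x_2 = (11 - (-1)·-1.5000) / (5) = 1.9000
Iteration 3:
  x_1 = (-5 - (-1)·1.9000) / (2) = -1.5500
  x_2 = (11 - (-1)·-1.5500) / (5) = 1.8900
Iteration 4:
  x_1 = (-5 - (-1)·1.8900) / (2) = -1.5550
  x_2 = (11 - (-1)·-1.5550) / (5) = 1.8890

1.8890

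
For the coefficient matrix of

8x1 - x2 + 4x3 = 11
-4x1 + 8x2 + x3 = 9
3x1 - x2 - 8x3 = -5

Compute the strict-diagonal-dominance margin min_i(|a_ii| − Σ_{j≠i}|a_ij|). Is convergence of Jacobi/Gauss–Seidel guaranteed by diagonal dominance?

row 1: |8| − (1+4) = 3
row 2: |8| − (4+1) = 3
row 3: |-8| − (3+1) = 4
minimum over rows = 3 → strictly diagonally dominant (convergence guaranteed)

3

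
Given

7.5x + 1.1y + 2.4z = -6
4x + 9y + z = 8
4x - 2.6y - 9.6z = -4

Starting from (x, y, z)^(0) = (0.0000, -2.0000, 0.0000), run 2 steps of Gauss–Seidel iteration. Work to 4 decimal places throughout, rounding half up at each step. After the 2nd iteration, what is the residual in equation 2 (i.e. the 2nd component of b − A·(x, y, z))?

0.2313

Iteration 1:
  x = (-6 - (1.1)·-2.0000 - (2.4)·0.0000) / (7.5) = -0.5067
  y = (8 - (4)·-0.5067 - (1)·0.0000) / (9) = 1.1141
  z = (-4 - (4)·-0.5067 - (-2.6)·1.1141) / (-9.6) = -0.0962
Iteration 2:
  x = (-6 - (1.1)·1.1141 - (2.4)·-0.0962) / (7.5) = -0.9326
  y = (8 - (4)·-0.9326 - (1)·-0.0962) / (9) = 1.3141
  z = (-4 - (4)·-0.9326 - (-2.6)·1.3141) / (-9.6) = -0.3278
Residual b − A·x = (0.3357, 0.2313, 0.0002)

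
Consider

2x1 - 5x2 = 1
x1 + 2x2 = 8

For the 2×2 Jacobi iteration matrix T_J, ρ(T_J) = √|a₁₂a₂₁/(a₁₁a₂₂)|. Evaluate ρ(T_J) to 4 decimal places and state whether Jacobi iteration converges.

1.1180

a₁₂a₂₁/(a₁₁a₂₂) = (-5)·(1) / ((2)·(2)) = -1.250000
ρ = √|-1.250000| = √1.250000 = 1.1180
ρ > 1, so Jacobi diverges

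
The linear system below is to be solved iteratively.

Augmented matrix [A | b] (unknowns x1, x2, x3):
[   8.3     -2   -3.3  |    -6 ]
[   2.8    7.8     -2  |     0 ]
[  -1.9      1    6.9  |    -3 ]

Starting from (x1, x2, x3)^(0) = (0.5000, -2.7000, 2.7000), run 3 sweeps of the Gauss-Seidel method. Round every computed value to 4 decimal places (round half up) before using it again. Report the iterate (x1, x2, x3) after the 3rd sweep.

Iteration 1:
  x1 = (-6 - (-2)·-2.7000 - (-3.3)·2.7000) / (8.3) = -0.3000
  x2 = (0 - (2.8)·-0.3000 - (-2)·2.7000) / (7.8) = 0.8000
  x3 = (-3 - (-1.9)·-0.3000 - (1)·0.8000) / (6.9) = -0.6333
Iteration 2:
  x1 = (-6 - (-2)·0.8000 - (-3.3)·-0.6333) / (8.3) = -0.7819
  x2 = (0 - (2.8)·-0.7819 - (-2)·-0.6333) / (7.8) = 0.1183
  x3 = (-3 - (-1.9)·-0.7819 - (1)·0.1183) / (6.9) = -0.6672
Iteration 3:
  x1 = (-6 - (-2)·0.1183 - (-3.3)·-0.6672) / (8.3) = -0.9597
  x2 = (0 - (2.8)·-0.9597 - (-2)·-0.6672) / (7.8) = 0.1734
  x3 = (-3 - (-1.9)·-0.9597 - (1)·0.1734) / (6.9) = -0.7242

(-0.9597, 0.1734, -0.7242)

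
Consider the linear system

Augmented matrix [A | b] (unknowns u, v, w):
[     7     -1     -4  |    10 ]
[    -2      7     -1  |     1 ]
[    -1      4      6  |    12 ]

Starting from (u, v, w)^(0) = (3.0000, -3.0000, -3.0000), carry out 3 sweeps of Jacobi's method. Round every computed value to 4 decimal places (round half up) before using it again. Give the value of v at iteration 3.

1.5233

Iteration 1:
  u = (10 - (-1)·-3.0000 - (-4)·-3.0000) / (7) = -0.7143
  v = (1 - (-2)·3.0000 - (-1)·-3.0000) / (7) = 0.5714
  w = (12 - (-1)·3.0000 - (4)·-3.0000) / (6) = 4.5000
Iteration 2:
  u = (10 - (-1)·0.5714 - (-4)·4.5000) / (7) = 4.0816
  v = (1 - (-2)·-0.7143 - (-1)·4.5000) / (7) = 0.5816
  w = (12 - (-1)·-0.7143 - (4)·0.5714) / (6) = 1.5000
Iteration 3:
  u = (10 - (-1)·0.5816 - (-4)·1.5000) / (7) = 2.3688
  v = (1 - (-2)·4.0816 - (-1)·1.5000) / (7) = 1.5233
  w = (12 - (-1)·4.0816 - (4)·0.5816) / (6) = 2.2925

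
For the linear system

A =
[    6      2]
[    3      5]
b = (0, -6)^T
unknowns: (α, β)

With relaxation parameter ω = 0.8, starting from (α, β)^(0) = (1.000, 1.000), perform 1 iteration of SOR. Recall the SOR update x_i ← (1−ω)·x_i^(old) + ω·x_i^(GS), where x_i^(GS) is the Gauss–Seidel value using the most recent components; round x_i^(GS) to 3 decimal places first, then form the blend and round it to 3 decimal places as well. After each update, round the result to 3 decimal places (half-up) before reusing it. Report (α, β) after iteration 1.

(-0.066, -0.728)

Iteration 1:
  α: GS value = (0 - (2)·1.000) / (6) = -0.333;  α ← (1−ω)·1.000 + ω·-0.333 = -0.066
  β: GS value = (-6 - (3)·-0.066) / (5) = -1.160;  β ← (1−ω)·1.000 + ω·-1.160 = -0.728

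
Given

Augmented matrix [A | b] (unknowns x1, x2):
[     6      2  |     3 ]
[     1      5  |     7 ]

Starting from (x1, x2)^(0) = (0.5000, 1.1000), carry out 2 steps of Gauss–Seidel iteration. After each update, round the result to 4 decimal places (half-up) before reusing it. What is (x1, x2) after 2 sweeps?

Iteration 1:
  x1 = (3 - (2)·1.1000) / (6) = 0.1333
  x2 = (7 - (1)·0.1333) / (5) = 1.3733
Iteration 2:
  x1 = (3 - (2)·1.3733) / (6) = 0.0422
  x2 = (7 - (1)·0.0422) / (5) = 1.3916

(0.0422, 1.3916)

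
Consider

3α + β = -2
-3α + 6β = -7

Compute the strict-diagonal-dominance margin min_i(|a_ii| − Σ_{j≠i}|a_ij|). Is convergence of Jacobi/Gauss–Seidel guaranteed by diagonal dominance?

2

row 1: |3| − (1) = 2
row 2: |6| − (3) = 3
minimum over rows = 2 → strictly diagonally dominant (convergence guaranteed)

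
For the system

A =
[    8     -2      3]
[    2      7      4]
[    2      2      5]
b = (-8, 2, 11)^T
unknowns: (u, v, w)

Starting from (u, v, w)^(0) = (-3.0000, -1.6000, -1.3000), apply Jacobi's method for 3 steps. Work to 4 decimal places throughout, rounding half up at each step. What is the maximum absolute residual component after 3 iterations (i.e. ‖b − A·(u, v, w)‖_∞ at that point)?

Iteration 1:
  u = (-8 - (-2)·-1.6000 - (3)·-1.3000) / (8) = -0.9125
  v = (2 - (2)·-3.0000 - (4)·-1.3000) / (7) = 1.8857
  w = (11 - (2)·-3.0000 - (2)·-1.6000) / (5) = 4.0400
Iteration 2:
  u = (-8 - (-2)·1.8857 - (3)·4.0400) / (8) = -2.0436
  v = (2 - (2)·-0.9125 - (4)·4.0400) / (7) = -1.7621
  w = (11 - (2)·-0.9125 - (2)·1.8857) / (5) = 1.8107
Iteration 3:
  u = (-8 - (-2)·-1.7621 - (3)·1.8107) / (8) = -2.1195
  v = (2 - (2)·-2.0436 - (4)·1.8107) / (7) = -0.1651
  w = (11 - (2)·-2.0436 - (2)·-1.7621) / (5) = 3.7223
Residual b − A·x = (-2.5411, -7.4945, -3.0423); ∞-norm = 7.4945

7.4945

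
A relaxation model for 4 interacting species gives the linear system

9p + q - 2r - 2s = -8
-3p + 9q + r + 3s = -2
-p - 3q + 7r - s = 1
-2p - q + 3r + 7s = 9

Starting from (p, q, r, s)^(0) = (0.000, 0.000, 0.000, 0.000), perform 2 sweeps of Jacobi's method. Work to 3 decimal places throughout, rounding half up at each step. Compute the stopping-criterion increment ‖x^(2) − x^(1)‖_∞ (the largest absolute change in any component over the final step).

Iteration 1:
  p = (-8 - (1)·0.000 - (-2)·0.000 - (-2)·0.000) / (9) = -0.889
  q = (-2 - (-3)·0.000 - (1)·0.000 - (3)·0.000) / (9) = -0.222
  r = (1 - (-1)·0.000 - (-3)·0.000 - (-1)·0.000) / (7) = 0.143
  s = (9 - (-2)·0.000 - (-1)·0.000 - (3)·0.000) / (7) = 1.286
Iteration 2:
  p = (-8 - (1)·-0.222 - (-2)·0.143 - (-2)·1.286) / (9) = -0.547
  q = (-2 - (-3)·-0.889 - (1)·0.143 - (3)·1.286) / (9) = -0.963
  r = (1 - (-1)·-0.889 - (-3)·-0.222 - (-1)·1.286) / (7) = 0.104
  s = (9 - (-2)·-0.889 - (-1)·-0.222 - (3)·0.143) / (7) = 0.939
Change: (0.342, -0.741, -0.039, -0.347) → max |·| = 0.741

0.741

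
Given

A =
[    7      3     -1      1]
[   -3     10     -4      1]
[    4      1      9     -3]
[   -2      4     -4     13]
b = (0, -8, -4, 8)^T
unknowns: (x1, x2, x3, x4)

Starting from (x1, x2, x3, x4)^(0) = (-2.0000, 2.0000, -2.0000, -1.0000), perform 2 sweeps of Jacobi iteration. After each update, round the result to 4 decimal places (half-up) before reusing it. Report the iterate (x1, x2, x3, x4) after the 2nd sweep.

(1.0160, -1.0521, -0.0744, 1.0735)

Iteration 1:
  x1 = (0 - (3)·2.0000 - (-1)·-2.0000 - (1)·-1.0000) / (7) = -1.0000
  x2 = (-8 - (-3)·-2.0000 - (-4)·-2.0000 - (1)·-1.0000) / (10) = -2.1000
  x3 = (-4 - (4)·-2.0000 - (1)·2.0000 - (-3)·-1.0000) / (9) = -0.1111
  x4 = (8 - (-2)·-2.0000 - (4)·2.0000 - (-4)·-2.0000) / (13) = -0.9231
Iteration 2:
  x1 = (0 - (3)·-2.1000 - (-1)·-0.1111 - (1)·-0.9231) / (7) = 1.0160
  x2 = (-8 - (-3)·-1.0000 - (-4)·-0.1111 - (1)·-0.9231) / (10) = -1.0521
  x3 = (-4 - (4)·-1.0000 - (1)·-2.1000 - (-3)·-0.9231) / (9) = -0.0744
  x4 = (8 - (-2)·-1.0000 - (4)·-2.1000 - (-4)·-0.1111) / (13) = 1.0735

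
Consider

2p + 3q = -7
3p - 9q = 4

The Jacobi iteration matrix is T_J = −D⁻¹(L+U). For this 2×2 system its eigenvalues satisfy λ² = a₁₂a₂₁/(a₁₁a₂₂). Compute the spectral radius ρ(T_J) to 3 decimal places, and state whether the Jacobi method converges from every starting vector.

0.707

a₁₂a₂₁/(a₁₁a₂₂) = (3)·(3) / ((2)·(-9)) = -0.500000
ρ = √|-0.500000| = √0.500000 = 0.707
ρ < 1, so Jacobi converges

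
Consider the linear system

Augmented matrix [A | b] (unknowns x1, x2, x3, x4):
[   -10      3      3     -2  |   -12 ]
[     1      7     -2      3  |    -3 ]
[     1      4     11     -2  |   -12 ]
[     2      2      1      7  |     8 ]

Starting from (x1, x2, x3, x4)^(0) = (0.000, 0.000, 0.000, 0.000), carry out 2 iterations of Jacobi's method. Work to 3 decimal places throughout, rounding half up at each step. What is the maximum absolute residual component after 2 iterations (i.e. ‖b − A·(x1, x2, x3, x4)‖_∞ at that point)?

Iteration 1:
  x1 = (-12 - (3)·0.000 - (3)·0.000 - (-2)·0.000) / (-10) = 1.200
  x2 = (-3 - (1)·0.000 - (-2)·0.000 - (3)·0.000) / (7) = -0.429
  x3 = (-12 - (1)·0.000 - (4)·0.000 - (-2)·0.000) / (11) = -1.091
  x4 = (8 - (2)·0.000 - (2)·0.000 - (1)·0.000) / (7) = 1.143
Iteration 2:
  x1 = (-12 - (3)·-0.429 - (3)·-1.091 - (-2)·1.143) / (-10) = 0.515
  x2 = (-3 - (1)·1.200 - (-2)·-1.091 - (3)·1.143) / (7) = -1.402
  x3 = (-12 - (1)·1.200 - (4)·-0.429 - (-2)·1.143) / (11) = -0.836
  x4 = (8 - (2)·1.200 - (2)·-0.429 - (1)·-1.091) / (7) = 1.078
Residual b − A·x = (2.020, 1.393, 4.445, 3.064); ∞-norm = 4.445

4.445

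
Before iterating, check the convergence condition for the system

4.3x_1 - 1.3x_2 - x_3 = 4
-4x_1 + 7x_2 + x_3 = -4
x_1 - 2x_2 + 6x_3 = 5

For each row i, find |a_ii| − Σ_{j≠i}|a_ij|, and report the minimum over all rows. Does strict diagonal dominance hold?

2

row 1: |4.3| − (1.3+1) = 2
row 2: |7| − (4+1) = 2
row 3: |6| − (1+2) = 3
minimum over rows = 2 → strictly diagonally dominant (convergence guaranteed)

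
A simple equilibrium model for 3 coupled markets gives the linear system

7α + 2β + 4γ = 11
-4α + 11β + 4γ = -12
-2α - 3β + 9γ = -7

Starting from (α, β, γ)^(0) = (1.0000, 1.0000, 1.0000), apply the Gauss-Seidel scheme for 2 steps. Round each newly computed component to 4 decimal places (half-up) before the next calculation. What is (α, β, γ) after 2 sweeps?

Iteration 1:
  α = (11 - (2)·1.0000 - (4)·1.0000) / (7) = 0.7143
  β = (-12 - (-4)·0.7143 - (4)·1.0000) / (11) = -1.1948
  γ = (-7 - (-2)·0.7143 - (-3)·-1.1948) / (9) = -1.0173
Iteration 2:
  α = (11 - (2)·-1.1948 - (4)·-1.0173) / (7) = 2.4941
  β = (-12 - (-4)·2.4941 - (4)·-1.0173) / (11) = 0.1860
  γ = (-7 - (-2)·2.4941 - (-3)·0.1860) / (9) = -0.1615

(2.4941, 0.1860, -0.1615)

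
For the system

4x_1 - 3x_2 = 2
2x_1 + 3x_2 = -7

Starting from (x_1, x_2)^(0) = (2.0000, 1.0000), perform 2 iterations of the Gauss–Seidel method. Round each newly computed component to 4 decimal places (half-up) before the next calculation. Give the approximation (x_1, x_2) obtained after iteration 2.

(-1.8750, -1.0833)

Iteration 1:
  x_1 = (2 - (-3)·1.0000) / (4) = 1.2500
  x_2 = (-7 - (2)·1.2500) / (3) = -3.1667
Iteration 2:
  x_1 = (2 - (-3)·-3.1667) / (4) = -1.8750
  x_2 = (-7 - (2)·-1.8750) / (3) = -1.0833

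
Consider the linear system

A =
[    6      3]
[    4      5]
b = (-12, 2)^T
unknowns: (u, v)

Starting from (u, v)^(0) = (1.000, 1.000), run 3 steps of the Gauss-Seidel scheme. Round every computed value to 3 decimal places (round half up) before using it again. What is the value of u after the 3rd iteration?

-3.480

Iteration 1:
  u = (-12 - (3)·1.000) / (6) = -2.500
  v = (2 - (4)·-2.500) / (5) = 2.400
Iteration 2:
  u = (-12 - (3)·2.400) / (6) = -3.200
  v = (2 - (4)·-3.200) / (5) = 2.960
Iteration 3:
  u = (-12 - (3)·2.960) / (6) = -3.480
  v = (2 - (4)·-3.480) / (5) = 3.184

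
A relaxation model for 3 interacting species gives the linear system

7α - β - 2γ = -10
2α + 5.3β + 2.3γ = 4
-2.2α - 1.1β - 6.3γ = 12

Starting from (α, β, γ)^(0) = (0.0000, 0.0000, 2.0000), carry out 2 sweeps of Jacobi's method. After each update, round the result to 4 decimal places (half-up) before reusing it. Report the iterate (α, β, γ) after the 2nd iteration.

Iteration 1:
  α = (-10 - (-1)·0.0000 - (-2)·2.0000) / (7) = -0.8571
  β = (4 - (2)·0.0000 - (2.3)·2.0000) / (5.3) = -0.1132
  γ = (12 - (-2.2)·0.0000 - (-1.1)·0.0000) / (-6.3) = -1.9048
Iteration 2:
  α = (-10 - (-1)·-0.1132 - (-2)·-1.9048) / (7) = -1.9890
  β = (4 - (2)·-0.8571 - (2.3)·-1.9048) / (5.3) = 1.9048
  γ = (12 - (-2.2)·-0.8571 - (-1.1)·-0.1132) / (-6.3) = -1.5857

(-1.9890, 1.9048, -1.5857)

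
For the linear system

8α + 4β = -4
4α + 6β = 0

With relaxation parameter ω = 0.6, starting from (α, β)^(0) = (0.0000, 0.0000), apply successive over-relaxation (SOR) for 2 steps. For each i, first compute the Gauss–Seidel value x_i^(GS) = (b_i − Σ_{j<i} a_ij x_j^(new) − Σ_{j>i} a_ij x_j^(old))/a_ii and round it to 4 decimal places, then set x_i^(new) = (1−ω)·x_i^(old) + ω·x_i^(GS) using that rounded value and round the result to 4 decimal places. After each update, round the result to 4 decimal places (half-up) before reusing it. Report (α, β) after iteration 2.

(-0.4560, 0.2304)

Iteration 1:
  α: GS value = (-4 - (4)·0.0000) / (8) = -0.5000;  α ← (1−ω)·0.0000 + ω·-0.5000 = -0.3000
  β: GS value = (0 - (4)·-0.3000) / (6) = 0.2000;  β ← (1−ω)·0.0000 + ω·0.2000 = 0.1200
Iteration 2:
  α: GS value = (-4 - (4)·0.1200) / (8) = -0.5600;  α ← (1−ω)·-0.3000 + ω·-0.5600 = -0.4560
  β: GS value = (0 - (4)·-0.4560) / (6) = 0.3040;  β ← (1−ω)·0.1200 + ω·0.3040 = 0.2304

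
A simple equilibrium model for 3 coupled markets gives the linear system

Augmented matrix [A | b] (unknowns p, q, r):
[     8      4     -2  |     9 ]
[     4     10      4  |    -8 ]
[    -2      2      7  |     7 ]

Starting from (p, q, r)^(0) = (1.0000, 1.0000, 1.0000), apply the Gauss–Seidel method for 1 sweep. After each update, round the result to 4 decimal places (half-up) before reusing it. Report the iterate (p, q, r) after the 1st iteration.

Iteration 1:
  p = (9 - (4)·1.0000 - (-2)·1.0000) / (8) = 0.8750
  q = (-8 - (4)·0.8750 - (4)·1.0000) / (10) = -1.5500
  r = (7 - (-2)·0.8750 - (2)·-1.5500) / (7) = 1.6929

(0.8750, -1.5500, 1.6929)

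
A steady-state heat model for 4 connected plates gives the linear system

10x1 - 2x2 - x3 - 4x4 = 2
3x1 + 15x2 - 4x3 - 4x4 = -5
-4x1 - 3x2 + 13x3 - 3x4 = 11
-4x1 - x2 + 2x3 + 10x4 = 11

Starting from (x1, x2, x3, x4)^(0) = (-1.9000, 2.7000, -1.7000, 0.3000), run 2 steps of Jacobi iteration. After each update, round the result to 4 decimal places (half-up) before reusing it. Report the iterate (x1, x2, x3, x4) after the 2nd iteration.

Iteration 1:
  x1 = (2 - (-2)·2.7000 - (-1)·-1.7000 - (-4)·0.3000) / (10) = 0.6900
  x2 = (-5 - (3)·-1.9000 - (-4)·-1.7000 - (-4)·0.3000) / (15) = -0.3267
  x3 = (11 - (-4)·-1.9000 - (-3)·2.7000 - (-3)·0.3000) / (13) = 0.9538
  x4 = (11 - (-4)·-1.9000 - (-1)·2.7000 - (2)·-1.7000) / (10) = 0.9500
Iteration 2:
  x1 = (2 - (-2)·-0.3267 - (-1)·0.9538 - (-4)·0.9500) / (10) = 0.6100
  x2 = (-5 - (3)·0.6900 - (-4)·0.9538 - (-4)·0.9500) / (15) = 0.0363
  x3 = (11 - (-4)·0.6900 - (-3)·-0.3267 - (-3)·0.9500) / (13) = 1.2023
  x4 = (11 - (-4)·0.6900 - (-1)·-0.3267 - (2)·0.9538) / (10) = 1.1526

(0.6100, 0.0363, 1.2023, 1.1526)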